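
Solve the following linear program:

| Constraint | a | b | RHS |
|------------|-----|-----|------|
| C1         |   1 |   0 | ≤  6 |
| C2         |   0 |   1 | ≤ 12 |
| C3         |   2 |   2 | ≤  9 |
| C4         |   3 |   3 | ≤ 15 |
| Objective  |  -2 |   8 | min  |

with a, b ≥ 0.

Evaluate the objective at each vertex of the feasible region:
  z(0, 0) = 0
  z(4.5, 0) = -9  ←
  z(0, 4.5) = 36
The minimum is at a = 4.5, b = 0.

a = 4.5, b = 0, z = -9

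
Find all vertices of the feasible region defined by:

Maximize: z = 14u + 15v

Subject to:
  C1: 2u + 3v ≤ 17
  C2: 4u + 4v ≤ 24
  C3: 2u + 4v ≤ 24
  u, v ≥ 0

(0, 0), (6, 0), (1, 5), (0, 5.667)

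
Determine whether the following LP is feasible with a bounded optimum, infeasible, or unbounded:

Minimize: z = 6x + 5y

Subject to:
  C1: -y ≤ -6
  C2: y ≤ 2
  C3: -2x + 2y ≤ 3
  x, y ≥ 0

Infeasible (no feasible solution exists)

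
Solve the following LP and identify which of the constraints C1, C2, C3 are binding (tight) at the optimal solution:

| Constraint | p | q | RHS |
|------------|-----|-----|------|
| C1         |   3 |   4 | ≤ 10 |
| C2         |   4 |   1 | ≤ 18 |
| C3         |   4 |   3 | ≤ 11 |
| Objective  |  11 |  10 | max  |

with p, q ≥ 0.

At p = 2, q = 1, compute slack b - a·x for each constraint:
  C1: 10 − 10 = 0  (binding)
  C2: 18 − 9 = 9  (slack)
  C3: 11 − 11 = 0  (binding)

Optimal: p = 2, q = 1
Binding: C1, C3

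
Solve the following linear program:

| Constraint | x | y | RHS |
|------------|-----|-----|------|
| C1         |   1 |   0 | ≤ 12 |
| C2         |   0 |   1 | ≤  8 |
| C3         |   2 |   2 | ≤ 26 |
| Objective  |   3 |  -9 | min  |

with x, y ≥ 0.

Evaluate the objective at each vertex of the feasible region:
  z(0, 0) = 0
  z(12, 0) = 36
  z(12, 1) = 27
  z(5, 8) = -57
  z(0, 8) = -72  ←
The minimum is at x = 0, y = 8.

x = 0, y = 8, z = -72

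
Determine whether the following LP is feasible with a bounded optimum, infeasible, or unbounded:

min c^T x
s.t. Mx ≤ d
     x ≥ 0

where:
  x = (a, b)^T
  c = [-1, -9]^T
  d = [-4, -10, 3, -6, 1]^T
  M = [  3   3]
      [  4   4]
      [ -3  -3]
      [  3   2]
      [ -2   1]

Infeasible (no feasible solution exists)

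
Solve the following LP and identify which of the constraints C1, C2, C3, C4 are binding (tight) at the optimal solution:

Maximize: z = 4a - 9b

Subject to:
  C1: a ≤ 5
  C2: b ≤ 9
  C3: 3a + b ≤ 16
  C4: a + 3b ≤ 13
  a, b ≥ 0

At a = 5, b = 0, compute slack b - a·x for each constraint:
  C1: 5 − 5 = 0  (binding)
  C2: 9 − 0 = 9  (slack)
  C3: 16 − 15 = 1  (slack)
  C4: 13 − 5 = 8  (slack)

Optimal: a = 5, b = 0
Binding: C1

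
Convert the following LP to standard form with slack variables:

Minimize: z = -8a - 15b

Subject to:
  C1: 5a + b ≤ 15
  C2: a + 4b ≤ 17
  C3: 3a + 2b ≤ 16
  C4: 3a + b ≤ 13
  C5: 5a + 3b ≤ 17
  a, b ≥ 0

min z = -8a - 15b

s.t.
  5a + b + s1 = 15
  a + 4b + s2 = 17
  3a + 2b + s3 = 16
  3a + b + s4 = 13
  5a + 3b + s5 = 17
  a, b, s1, s2, s3, s4, s5 ≥ 0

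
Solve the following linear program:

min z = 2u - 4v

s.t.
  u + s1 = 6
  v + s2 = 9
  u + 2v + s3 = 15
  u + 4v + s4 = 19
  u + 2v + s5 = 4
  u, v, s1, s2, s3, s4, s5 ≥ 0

Evaluate the objective at each vertex of the feasible region:
  z(0, 0) = 0
  z(4, 0) = 8
  z(0, 2) = -8  ←
The minimum is at u = 0, v = 2.

u = 0, v = 2, z = -8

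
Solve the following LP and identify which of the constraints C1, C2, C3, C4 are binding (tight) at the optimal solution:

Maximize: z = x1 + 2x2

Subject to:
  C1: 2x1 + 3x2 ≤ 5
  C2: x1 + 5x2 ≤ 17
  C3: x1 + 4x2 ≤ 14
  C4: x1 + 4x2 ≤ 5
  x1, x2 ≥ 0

At x1 = 1, x2 = 1, compute slack b - a·x for each constraint:
  C1: 5 − 5 = 0  (binding)
  C2: 17 − 6 = 11  (slack)
  C3: 14 − 5 = 9  (slack)
  C4: 5 − 5 = 0  (binding)

Optimal: x1 = 1, x2 = 1
Binding: C1, C4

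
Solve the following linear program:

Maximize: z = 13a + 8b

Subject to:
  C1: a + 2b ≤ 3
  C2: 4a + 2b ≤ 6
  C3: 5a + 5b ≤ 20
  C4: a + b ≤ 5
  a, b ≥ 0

Evaluate the objective at each vertex of the feasible region:
  z(0, 0) = 0
  z(1.5, 0) = 19.5
  z(1, 1) = 21  ←
  z(0, 1.5) = 12
The maximum is at a = 1, b = 1.

a = 1, b = 1, z = 21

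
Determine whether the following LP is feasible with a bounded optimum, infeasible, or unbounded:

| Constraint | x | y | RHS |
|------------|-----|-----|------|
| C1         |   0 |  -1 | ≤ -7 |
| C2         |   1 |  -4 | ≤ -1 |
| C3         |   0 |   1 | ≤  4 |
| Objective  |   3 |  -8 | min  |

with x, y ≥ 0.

Infeasible (no feasible solution exists)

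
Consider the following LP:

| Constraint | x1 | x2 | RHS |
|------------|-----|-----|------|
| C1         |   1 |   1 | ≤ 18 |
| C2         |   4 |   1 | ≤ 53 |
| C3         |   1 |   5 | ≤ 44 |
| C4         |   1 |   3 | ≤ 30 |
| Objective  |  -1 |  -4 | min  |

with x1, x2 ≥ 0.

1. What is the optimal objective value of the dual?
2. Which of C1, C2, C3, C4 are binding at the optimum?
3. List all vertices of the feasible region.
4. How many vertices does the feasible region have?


1. -37
2. C3, C4
3. (0, 0), (13.25, 0), (11.73, 6.091), (9, 7), (0, 8.8)
4. 5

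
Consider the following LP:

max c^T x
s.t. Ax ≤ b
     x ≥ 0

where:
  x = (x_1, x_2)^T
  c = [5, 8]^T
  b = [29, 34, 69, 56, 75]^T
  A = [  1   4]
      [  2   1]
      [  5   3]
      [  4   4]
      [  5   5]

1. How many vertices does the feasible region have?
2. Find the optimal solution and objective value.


1. 5
2. x_1 = 9, x_2 = 5, z = 85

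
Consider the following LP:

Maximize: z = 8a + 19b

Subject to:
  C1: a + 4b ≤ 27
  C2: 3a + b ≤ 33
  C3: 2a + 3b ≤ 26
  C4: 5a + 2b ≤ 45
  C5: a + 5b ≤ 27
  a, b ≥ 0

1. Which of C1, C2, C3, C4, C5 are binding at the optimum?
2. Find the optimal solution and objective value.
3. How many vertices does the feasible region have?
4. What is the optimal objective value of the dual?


1. C3, C5
2. a = 7, b = 4, z = 132
3. 5
4. 132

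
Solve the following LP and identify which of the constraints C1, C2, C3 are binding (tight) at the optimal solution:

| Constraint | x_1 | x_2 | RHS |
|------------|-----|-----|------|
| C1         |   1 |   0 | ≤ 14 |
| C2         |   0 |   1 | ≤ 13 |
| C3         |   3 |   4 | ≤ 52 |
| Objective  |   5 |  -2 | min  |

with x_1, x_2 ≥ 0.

At x_1 = 0, x_2 = 13, compute slack b - a·x for each constraint:
  C1: 14 − 0 = 14  (slack)
  C2: 13 − 13 = 0  (binding)
  C3: 52 − 52 = 0  (binding)

Optimal: x_1 = 0, x_2 = 13
Binding: C2, C3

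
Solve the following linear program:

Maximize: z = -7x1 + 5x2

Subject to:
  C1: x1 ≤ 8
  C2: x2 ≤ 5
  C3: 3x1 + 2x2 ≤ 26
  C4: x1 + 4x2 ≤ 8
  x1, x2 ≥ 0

Evaluate the objective at each vertex of the feasible region:
  z(0, 0) = 0
  z(8, 0) = -56
  z(0, 2) = 10  ←
The maximum is at x1 = 0, x2 = 2.

x1 = 0, x2 = 2, z = 10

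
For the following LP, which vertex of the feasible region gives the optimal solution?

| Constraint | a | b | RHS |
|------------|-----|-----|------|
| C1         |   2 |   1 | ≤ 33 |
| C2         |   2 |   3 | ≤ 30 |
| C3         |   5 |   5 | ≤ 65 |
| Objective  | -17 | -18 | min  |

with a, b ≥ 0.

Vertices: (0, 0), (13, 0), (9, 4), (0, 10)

Evaluate the objective at each vertex of the feasible region:
  z(0, 0) = 0
  z(13, 0) = -221
  z(9, 4) = -225  ←
  z(0, 10) = -180
The minimum is at a = 9, b = 4.

(9, 4)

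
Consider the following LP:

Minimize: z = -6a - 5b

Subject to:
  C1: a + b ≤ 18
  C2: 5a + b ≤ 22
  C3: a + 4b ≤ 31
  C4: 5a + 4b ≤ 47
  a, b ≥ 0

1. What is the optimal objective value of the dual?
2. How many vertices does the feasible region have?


1. -53
2. 4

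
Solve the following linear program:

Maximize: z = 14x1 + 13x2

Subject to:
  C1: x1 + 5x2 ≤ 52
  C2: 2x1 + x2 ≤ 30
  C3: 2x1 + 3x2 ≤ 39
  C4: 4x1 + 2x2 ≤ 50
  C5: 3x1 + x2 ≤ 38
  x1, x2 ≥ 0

Evaluate the objective at each vertex of the feasible region:
  z(0, 0) = 0
  z(12.5, 0) = 175
  z(9, 7) = 217  ←
  z(5.571, 9.286) = 198.7
  z(0, 10.4) = 135.2
The maximum is at x1 = 9, x2 = 7.

x1 = 9, x2 = 7, z = 217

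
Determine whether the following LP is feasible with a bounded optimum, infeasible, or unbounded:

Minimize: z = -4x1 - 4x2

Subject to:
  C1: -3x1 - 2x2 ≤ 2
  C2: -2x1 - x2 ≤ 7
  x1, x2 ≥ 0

Unbounded (objective can decrease without bound)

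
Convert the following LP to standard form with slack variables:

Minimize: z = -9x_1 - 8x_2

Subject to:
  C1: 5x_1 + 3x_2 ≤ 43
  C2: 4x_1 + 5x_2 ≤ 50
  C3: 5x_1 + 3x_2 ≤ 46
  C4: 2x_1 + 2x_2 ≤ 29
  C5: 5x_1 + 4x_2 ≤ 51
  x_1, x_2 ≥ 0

min z = -9x_1 - 8x_2

s.t.
  5x_1 + 3x_2 + s1 = 43
  4x_1 + 5x_2 + s2 = 50
  5x_1 + 3x_2 + s3 = 46
  2x_1 + 2x_2 + s4 = 29
  5x_1 + 4x_2 + s5 = 51
  x_1, x_2, s1, s2, s3, s4, s5 ≥ 0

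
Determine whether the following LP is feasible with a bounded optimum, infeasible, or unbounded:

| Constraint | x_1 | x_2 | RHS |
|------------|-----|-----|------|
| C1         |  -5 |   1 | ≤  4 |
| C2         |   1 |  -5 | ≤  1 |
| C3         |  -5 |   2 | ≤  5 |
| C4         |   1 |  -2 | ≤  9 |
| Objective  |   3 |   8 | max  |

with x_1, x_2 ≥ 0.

Unbounded (objective can increase without bound)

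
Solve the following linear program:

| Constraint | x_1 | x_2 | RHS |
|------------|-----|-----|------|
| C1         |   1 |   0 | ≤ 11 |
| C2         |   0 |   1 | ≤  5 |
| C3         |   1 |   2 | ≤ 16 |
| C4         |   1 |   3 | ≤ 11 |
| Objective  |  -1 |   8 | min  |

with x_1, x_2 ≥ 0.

Evaluate the objective at each vertex of the feasible region:
  z(0, 0) = 0
  z(11, 0) = -11  ←
  z(0, 3.667) = 29.33
The minimum is at x_1 = 11, x_2 = 0.

x_1 = 11, x_2 = 0, z = -11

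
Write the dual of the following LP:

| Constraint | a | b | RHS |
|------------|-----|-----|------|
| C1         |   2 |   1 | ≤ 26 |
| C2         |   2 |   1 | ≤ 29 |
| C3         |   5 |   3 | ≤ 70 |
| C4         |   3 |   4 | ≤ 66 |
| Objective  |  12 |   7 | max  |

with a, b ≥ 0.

Primal max cᵀx s.t. Ax ≤ b, x ≥ 0  →  Dual min bᵀy s.t. Aᵀy ≥ c, y ≥ 0.

Minimize: z = 26y1 + 29y2 + 70y3 + 66y4

Subject to:
  2y1 + 2y2 + 5y3 + 3y4 ≥ 12
  y1 + y2 + 3y3 + 4y4 ≥ 7
  y1, y2, y3, y4 ≥ 0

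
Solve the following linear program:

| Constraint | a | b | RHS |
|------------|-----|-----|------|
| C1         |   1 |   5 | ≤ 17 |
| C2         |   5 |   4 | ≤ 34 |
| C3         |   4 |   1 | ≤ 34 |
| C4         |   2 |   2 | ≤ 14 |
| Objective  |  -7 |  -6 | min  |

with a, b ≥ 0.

Evaluate the objective at each vertex of the feasible region:
  z(0, 0) = 0
  z(6.8, 0) = -47.6
  z(6, 1) = -48  ←
  z(4.5, 2.5) = -46.5
  z(0, 3.4) = -20.4
The minimum is at a = 6, b = 1.

a = 6, b = 1, z = -48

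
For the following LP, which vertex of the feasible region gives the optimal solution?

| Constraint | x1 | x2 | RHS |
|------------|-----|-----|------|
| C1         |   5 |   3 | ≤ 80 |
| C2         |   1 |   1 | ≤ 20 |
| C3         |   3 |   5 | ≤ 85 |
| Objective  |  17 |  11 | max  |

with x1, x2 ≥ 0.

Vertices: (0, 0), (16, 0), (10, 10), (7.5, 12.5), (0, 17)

Evaluate the objective at each vertex of the feasible region:
  z(0, 0) = 0
  z(16, 0) = 272
  z(10, 10) = 280  ←
  z(7.5, 12.5) = 265
  z(0, 17) = 187
The maximum is at x1 = 10, x2 = 10.

(10, 10)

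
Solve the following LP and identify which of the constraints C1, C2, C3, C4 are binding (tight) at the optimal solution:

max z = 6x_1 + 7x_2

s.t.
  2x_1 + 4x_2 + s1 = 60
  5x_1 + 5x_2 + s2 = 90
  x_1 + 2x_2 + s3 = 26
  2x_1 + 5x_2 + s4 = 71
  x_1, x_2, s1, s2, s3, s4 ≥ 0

At x_1 = 10, x_2 = 8, compute slack b - a·x for each constraint:
  C1: 60 − 52 = 8  (slack)
  C2: 90 − 90 = 0  (binding)
  C3: 26 − 26 = 0  (binding)
  C4: 71 − 60 = 11  (slack)

Optimal: x_1 = 10, x_2 = 8
Binding: C2, C3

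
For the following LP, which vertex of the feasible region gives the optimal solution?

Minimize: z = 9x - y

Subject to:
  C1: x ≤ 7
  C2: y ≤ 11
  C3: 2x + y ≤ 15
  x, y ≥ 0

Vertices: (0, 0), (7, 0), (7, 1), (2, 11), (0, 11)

Evaluate the objective at each vertex of the feasible region:
  z(0, 0) = 0
  z(7, 0) = 63
  z(7, 1) = 62
  z(2, 11) = 7
  z(0, 11) = -11  ←
The minimum is at x = 0, y = 11.

(0, 11)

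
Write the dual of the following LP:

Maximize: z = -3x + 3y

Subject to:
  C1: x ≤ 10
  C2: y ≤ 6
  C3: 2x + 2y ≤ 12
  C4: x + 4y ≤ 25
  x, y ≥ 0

Primal max cᵀx s.t. Ax ≤ b, x ≥ 0  →  Dual min bᵀy s.t. Aᵀy ≥ c, y ≥ 0.

Minimize: z = 10y1 + 6y2 + 12y3 + 25y4

Subject to:
  y1 + 2y3 + y4 ≥ -3
  y2 + 2y3 + 4y4 ≥ 3
  y1, y2, y3, y4 ≥ 0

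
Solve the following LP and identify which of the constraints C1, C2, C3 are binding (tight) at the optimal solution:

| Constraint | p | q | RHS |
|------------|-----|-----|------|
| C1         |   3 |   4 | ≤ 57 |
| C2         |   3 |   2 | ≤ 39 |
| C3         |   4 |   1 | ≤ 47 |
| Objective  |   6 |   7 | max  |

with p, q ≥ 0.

At p = 7, q = 9, compute slack b - a·x for each constraint:
  C1: 57 − 57 = 0  (binding)
  C2: 39 − 39 = 0  (binding)
  C3: 47 − 37 = 10  (slack)

Optimal: p = 7, q = 9
Binding: C1, C2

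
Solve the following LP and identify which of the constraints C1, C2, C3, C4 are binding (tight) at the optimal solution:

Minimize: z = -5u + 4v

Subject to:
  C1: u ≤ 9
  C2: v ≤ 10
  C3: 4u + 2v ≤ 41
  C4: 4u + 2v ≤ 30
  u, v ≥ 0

At u = 7.5, v = 0, compute slack b - a·x for each constraint:
  C1: 9 − 7.5 = 1.5  (slack)
  C2: 10 − 0 = 10  (slack)
  C3: 41 − 30 = 11  (slack)
  C4: 30 − 30 = 0  (binding)

Optimal: u = 7.5, v = 0
Binding: C4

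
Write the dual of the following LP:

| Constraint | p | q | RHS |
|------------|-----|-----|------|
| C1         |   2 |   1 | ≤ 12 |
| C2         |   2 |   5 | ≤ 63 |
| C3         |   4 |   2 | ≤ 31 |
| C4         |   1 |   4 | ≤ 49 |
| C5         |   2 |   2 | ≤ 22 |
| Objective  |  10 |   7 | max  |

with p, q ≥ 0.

Primal max cᵀx s.t. Ax ≤ b, x ≥ 0  →  Dual min bᵀy s.t. Aᵀy ≥ c, y ≥ 0.

Minimize: z = 12y1 + 63y2 + 31y3 + 49y4 + 22y5

Subject to:
  2y1 + 2y2 + 4y3 + y4 + 2y5 ≥ 10
  y1 + 5y2 + 2y3 + 4y4 + 2y5 ≥ 7
  y1, y2, y3, y4, y5 ≥ 0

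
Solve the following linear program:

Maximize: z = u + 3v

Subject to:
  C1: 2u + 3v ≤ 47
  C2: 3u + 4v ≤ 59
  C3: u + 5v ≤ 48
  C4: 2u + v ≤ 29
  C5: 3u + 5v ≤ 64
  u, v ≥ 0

Evaluate the objective at each vertex of the feasible region:
  z(0, 0) = 0
  z(14.5, 0) = 14.5
  z(11.57, 5.857) = 29.14
  z(8, 8) = 32  ←
  z(0, 9.6) = 28.8
The maximum is at u = 8, v = 8.

u = 8, v = 8, z = 32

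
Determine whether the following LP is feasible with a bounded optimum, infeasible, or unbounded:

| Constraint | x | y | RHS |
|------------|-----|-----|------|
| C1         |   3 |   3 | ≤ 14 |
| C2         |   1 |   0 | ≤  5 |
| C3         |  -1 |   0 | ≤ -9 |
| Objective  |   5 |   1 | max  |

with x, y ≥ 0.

Infeasible (no feasible solution exists)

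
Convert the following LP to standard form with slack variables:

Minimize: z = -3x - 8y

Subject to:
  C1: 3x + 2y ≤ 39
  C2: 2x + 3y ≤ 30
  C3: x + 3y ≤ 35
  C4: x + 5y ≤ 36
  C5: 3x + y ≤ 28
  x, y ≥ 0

min z = -3x - 8y

s.t.
  3x + 2y + s1 = 39
  2x + 3y + s2 = 30
  x + 3y + s3 = 35
  x + 5y + s4 = 36
  3x + y + s5 = 28
  x, y, s1, s2, s3, s4, s5 ≥ 0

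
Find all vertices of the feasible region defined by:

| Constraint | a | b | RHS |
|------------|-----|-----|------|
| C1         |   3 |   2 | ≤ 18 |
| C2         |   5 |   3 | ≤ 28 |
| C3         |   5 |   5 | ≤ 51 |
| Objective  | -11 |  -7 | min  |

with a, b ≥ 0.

(0, 0), (5.6, 0), (2, 6), (0, 9)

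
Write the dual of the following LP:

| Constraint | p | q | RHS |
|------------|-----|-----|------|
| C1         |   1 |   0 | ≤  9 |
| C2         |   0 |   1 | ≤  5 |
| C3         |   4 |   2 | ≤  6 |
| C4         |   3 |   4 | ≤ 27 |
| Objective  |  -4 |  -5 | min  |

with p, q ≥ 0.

Primal min cᵀx s.t. Ax ≤ b, x ≥ 0  →  Dual max −bᵀy s.t. Aᵀy ≥ −c, y ≥ 0.

Maximize: z = -9y1 - 5y2 - 6y3 - 27y4

Subject to:
  y1 + 4y3 + 3y4 ≥ 4
  y2 + 2y3 + 4y4 ≥ 5
  y1, y2, y3, y4 ≥ 0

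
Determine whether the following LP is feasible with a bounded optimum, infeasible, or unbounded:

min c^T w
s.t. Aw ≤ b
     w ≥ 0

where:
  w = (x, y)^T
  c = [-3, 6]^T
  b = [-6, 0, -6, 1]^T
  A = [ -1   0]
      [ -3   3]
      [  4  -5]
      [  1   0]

Infeasible (no feasible solution exists)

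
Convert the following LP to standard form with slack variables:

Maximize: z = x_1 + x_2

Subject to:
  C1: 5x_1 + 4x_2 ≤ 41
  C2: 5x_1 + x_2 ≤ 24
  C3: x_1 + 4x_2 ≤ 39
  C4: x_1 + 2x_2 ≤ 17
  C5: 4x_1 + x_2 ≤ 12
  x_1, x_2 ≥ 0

max z = x_1 + x_2

s.t.
  5x_1 + 4x_2 + s1 = 41
  5x_1 + x_2 + s2 = 24
  x_1 + 4x_2 + s3 = 39
  x_1 + 2x_2 + s4 = 17
  4x_1 + x_2 + s5 = 12
  x_1, x_2, s1, s2, s3, s4, s5 ≥ 0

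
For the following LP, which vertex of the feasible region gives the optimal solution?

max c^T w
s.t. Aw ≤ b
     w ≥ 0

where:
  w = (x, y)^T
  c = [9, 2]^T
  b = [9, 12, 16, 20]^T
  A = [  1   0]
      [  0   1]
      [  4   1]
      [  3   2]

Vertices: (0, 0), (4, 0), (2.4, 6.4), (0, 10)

Evaluate the objective at each vertex of the feasible region:
  z(0, 0) = 0
  z(4, 0) = 36  ←
  z(2.4, 6.4) = 34.4
  z(0, 10) = 20
The maximum is at x = 4, y = 0.

(4, 0)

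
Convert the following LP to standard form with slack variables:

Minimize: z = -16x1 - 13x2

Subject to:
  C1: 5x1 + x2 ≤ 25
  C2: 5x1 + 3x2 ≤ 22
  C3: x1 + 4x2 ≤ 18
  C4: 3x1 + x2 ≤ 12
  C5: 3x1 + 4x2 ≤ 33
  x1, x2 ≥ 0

min z = -16x1 - 13x2

s.t.
  5x1 + x2 + s1 = 25
  5x1 + 3x2 + s2 = 22
  x1 + 4x2 + s3 = 18
  3x1 + x2 + s4 = 12
  3x1 + 4x2 + s5 = 33
  x1, x2, s1, s2, s3, s4, s5 ≥ 0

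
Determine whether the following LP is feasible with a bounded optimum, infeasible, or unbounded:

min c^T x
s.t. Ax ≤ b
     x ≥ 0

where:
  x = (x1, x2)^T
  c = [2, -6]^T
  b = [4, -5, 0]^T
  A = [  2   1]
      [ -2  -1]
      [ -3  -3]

Infeasible (no feasible solution exists)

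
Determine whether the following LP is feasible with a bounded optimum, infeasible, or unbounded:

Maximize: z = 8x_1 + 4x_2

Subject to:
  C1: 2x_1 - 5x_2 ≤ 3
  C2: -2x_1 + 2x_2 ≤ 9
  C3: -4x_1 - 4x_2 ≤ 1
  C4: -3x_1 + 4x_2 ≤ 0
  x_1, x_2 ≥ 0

Unbounded (objective can increase without bound)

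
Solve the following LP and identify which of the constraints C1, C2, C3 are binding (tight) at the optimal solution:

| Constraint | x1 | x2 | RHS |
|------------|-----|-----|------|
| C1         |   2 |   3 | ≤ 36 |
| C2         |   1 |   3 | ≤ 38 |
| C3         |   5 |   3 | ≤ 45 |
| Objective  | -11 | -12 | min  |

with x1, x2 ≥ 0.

At x1 = 3, x2 = 10, compute slack b - a·x for each constraint:
  C1: 36 − 36 = 0  (binding)
  C2: 38 − 33 = 5  (slack)
  C3: 45 − 45 = 0  (binding)

Optimal: x1 = 3, x2 = 10
Binding: C1, C3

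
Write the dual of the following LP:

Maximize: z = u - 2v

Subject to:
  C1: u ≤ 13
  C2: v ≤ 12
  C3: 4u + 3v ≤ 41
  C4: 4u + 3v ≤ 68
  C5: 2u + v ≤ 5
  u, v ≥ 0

Primal max cᵀx s.t. Ax ≤ b, x ≥ 0  →  Dual min bᵀy s.t. Aᵀy ≥ c, y ≥ 0.

Minimize: z = 13y1 + 12y2 + 41y3 + 68y4 + 5y5

Subject to:
  y1 + 4y3 + 4y4 + 2y5 ≥ 1
  y2 + 3y3 + 3y4 + y5 ≥ -2
  y1, y2, y3, y4, y5 ≥ 0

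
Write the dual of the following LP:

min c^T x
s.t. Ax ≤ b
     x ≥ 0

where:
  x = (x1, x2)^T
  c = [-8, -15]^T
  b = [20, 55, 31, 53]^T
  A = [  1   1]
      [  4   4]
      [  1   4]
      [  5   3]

Primal min cᵀx s.t. Ax ≤ b, x ≥ 0  →  Dual max −bᵀy s.t. Aᵀy ≥ −c, y ≥ 0.

Maximize: z = -20y1 - 55y2 - 31y3 - 53y4

Subject to:
  y1 + 4y2 + y3 + 5y4 ≥ 8
  y1 + 4y2 + 4y3 + 3y4 ≥ 15
  y1, y2, y3, y4 ≥ 0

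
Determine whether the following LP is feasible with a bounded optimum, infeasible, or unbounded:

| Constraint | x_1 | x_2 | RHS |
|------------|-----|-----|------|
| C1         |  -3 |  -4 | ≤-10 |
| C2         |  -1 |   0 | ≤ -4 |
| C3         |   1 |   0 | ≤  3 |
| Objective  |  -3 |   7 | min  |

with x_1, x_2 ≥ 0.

Infeasible (no feasible solution exists)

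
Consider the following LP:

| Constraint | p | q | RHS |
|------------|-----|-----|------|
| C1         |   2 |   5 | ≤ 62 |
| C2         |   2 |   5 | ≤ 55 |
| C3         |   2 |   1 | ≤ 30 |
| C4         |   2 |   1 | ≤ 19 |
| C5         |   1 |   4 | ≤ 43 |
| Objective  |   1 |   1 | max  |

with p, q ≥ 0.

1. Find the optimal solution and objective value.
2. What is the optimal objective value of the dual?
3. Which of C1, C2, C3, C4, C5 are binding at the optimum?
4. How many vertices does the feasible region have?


1. p = 5, q = 9, z = 14
2. 14
3. C2, C4
4. 5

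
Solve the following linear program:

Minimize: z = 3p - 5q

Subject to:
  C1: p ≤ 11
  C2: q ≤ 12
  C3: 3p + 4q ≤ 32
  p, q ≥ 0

Evaluate the objective at each vertex of the feasible region:
  z(0, 0) = 0
  z(10.67, 0) = 32
  z(0, 8) = -40  ←
The minimum is at p = 0, q = 8.

p = 0, q = 8, z = -40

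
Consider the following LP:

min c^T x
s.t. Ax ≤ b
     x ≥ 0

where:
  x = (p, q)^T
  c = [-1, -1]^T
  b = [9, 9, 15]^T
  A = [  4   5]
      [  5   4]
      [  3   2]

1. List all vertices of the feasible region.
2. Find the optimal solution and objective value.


1. (0, 0), (1.8, 0), (1, 1), (0, 1.8)
2. p = 1, q = 1, z = -2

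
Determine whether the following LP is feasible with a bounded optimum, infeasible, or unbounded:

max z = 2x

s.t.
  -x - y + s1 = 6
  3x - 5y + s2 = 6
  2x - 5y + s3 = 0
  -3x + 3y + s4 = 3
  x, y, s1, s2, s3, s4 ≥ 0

Unbounded (objective can increase without bound)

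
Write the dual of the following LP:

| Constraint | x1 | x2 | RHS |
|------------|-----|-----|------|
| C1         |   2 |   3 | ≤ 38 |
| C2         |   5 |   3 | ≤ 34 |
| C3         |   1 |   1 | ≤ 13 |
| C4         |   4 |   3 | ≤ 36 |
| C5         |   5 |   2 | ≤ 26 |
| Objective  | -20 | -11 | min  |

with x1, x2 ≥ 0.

Primal min cᵀx s.t. Ax ≤ b, x ≥ 0  →  Dual max −bᵀy s.t. Aᵀy ≥ −c, y ≥ 0.

Maximize: z = -38y1 - 34y2 - 13y3 - 36y4 - 26y5

Subject to:
  2y1 + 5y2 + y3 + 4y4 + 5y5 ≥ 20
  3y1 + 3y2 + y3 + 3y4 + 2y5 ≥ 11
  y1, y2, y3, y4, y5 ≥ 0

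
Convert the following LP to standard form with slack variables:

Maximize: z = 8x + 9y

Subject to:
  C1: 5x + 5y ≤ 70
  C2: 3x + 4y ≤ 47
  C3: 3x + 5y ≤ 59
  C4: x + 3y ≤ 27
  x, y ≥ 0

max z = 8x + 9y

s.t.
  5x + 5y + s1 = 70
  3x + 4y + s2 = 47
  3x + 5y + s3 = 59
  x + 3y + s4 = 27
  x, y, s1, s2, s3, s4 ≥ 0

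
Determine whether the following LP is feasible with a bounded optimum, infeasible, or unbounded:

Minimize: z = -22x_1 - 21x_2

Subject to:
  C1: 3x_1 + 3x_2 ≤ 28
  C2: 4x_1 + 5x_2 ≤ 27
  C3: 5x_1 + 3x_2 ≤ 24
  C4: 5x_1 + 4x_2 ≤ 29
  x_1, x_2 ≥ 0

Feasible with a bounded optimal solution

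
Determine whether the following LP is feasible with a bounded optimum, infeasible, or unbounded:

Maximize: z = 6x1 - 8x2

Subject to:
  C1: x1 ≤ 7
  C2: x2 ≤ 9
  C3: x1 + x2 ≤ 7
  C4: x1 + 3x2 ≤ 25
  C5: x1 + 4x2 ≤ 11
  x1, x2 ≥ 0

Feasible with a bounded optimal solution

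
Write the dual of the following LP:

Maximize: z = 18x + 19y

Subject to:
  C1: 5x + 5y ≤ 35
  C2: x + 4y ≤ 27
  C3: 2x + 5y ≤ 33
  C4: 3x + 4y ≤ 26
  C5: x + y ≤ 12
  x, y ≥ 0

Primal max cᵀx s.t. Ax ≤ b, x ≥ 0  →  Dual min bᵀy s.t. Aᵀy ≥ c, y ≥ 0.

Minimize: z = 35y1 + 27y2 + 33y3 + 26y4 + 12y5

Subject to:
  5y1 + y2 + 2y3 + 3y4 + y5 ≥ 18
  5y1 + 4y2 + 5y3 + 4y4 + y5 ≥ 19
  y1, y2, y3, y4, y5 ≥ 0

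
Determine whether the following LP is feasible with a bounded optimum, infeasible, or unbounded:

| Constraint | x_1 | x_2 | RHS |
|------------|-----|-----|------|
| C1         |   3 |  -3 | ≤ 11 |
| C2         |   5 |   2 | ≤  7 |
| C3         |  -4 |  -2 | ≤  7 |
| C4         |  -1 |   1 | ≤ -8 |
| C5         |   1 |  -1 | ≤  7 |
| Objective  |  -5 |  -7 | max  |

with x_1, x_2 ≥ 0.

Infeasible (no feasible solution exists)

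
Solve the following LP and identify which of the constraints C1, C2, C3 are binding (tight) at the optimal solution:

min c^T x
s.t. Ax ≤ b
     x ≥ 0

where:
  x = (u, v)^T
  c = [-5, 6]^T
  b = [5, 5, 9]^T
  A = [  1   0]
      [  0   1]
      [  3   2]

At u = 3, v = 0, compute slack b - a·x for each constraint:
  C1: 5 − 3 = 2  (slack)
  C2: 5 − 0 = 5  (slack)
  C3: 9 − 9 = 0  (binding)

Optimal: u = 3, v = 0
Binding: C3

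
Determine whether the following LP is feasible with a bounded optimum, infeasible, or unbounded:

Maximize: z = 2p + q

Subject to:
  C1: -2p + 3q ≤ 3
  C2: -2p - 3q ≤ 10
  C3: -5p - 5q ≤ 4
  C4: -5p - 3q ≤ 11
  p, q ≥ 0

Unbounded (objective can increase without bound)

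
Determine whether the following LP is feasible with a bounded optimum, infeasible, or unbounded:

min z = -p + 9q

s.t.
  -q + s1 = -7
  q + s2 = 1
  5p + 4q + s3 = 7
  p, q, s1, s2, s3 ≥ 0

Infeasible (no feasible solution exists)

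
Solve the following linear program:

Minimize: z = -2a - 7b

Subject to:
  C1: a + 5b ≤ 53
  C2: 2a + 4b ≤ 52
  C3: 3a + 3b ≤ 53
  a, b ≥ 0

Evaluate the objective at each vertex of the feasible region:
  z(0, 0) = 0
  z(17.67, 0) = -35.33
  z(9.333, 8.333) = -77
  z(8, 9) = -79  ←
  z(0, 10.6) = -74.2
The minimum is at a = 8, b = 9.

a = 8, b = 9, z = -79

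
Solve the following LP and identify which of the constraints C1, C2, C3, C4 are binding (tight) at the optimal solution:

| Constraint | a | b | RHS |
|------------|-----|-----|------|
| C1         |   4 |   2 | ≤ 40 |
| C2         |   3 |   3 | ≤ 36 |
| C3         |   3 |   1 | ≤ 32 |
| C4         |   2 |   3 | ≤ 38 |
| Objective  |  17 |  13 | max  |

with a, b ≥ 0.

At a = 8, b = 4, compute slack b - a·x for each constraint:
  C1: 40 − 40 = 0  (binding)
  C2: 36 − 36 = 0  (binding)
  C3: 32 − 28 = 4  (slack)
  C4: 38 − 28 = 10  (slack)

Optimal: a = 8, b = 4
Binding: C1, C2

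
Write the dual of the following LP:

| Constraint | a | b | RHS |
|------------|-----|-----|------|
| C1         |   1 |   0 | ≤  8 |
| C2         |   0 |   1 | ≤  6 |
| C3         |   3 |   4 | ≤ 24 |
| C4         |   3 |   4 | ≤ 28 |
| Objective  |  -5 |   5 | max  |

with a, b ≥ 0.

Primal max cᵀx s.t. Ax ≤ b, x ≥ 0  →  Dual min bᵀy s.t. Aᵀy ≥ c, y ≥ 0.

Minimize: z = 8y1 + 6y2 + 24y3 + 28y4

Subject to:
  y1 + 3y3 + 3y4 ≥ -5
  y2 + 4y3 + 4y4 ≥ 5
  y1, y2, y3, y4 ≥ 0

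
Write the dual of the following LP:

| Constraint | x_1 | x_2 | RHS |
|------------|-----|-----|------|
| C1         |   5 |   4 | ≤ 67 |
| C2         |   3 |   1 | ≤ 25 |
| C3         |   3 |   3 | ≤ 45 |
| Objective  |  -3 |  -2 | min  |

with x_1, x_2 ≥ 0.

Primal min cᵀx s.t. Ax ≤ b, x ≥ 0  →  Dual max −bᵀy s.t. Aᵀy ≥ −c, y ≥ 0.

Maximize: z = -67y1 - 25y2 - 45y3

Subject to:
  5y1 + 3y2 + 3y3 ≥ 3
  4y1 + y2 + 3y3 ≥ 2
  y1, y2, y3 ≥ 0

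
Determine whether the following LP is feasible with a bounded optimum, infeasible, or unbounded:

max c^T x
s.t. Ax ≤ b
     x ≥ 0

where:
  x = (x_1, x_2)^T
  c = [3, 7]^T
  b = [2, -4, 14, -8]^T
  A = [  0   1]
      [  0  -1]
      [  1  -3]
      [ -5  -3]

Infeasible (no feasible solution exists)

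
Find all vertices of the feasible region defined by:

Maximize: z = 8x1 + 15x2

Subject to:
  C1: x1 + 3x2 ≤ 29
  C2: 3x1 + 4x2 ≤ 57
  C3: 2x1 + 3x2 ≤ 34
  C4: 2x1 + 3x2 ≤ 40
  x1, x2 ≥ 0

(0, 0), (17, 0), (5, 8), (0, 9.667)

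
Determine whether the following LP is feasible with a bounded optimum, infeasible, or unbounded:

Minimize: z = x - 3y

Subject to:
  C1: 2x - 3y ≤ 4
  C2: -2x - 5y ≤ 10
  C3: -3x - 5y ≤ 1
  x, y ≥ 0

Unbounded (objective can decrease without bound)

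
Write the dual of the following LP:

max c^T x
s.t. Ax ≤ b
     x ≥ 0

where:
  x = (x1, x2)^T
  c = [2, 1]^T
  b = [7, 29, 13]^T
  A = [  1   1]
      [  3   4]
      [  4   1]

Primal max cᵀx s.t. Ax ≤ b, x ≥ 0  →  Dual min bᵀy s.t. Aᵀy ≥ c, y ≥ 0.

Minimize: z = 7y1 + 29y2 + 13y3

Subject to:
  y1 + 3y2 + 4y3 ≥ 2
  y1 + 4y2 + y3 ≥ 1
  y1, y2, y3 ≥ 0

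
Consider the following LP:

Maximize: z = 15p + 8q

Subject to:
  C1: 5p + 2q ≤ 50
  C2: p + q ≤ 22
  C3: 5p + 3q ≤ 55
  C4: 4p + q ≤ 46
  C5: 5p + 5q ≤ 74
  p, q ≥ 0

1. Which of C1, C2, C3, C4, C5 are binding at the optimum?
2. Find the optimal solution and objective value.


1. C1, C3
2. p = 8, q = 5, z = 160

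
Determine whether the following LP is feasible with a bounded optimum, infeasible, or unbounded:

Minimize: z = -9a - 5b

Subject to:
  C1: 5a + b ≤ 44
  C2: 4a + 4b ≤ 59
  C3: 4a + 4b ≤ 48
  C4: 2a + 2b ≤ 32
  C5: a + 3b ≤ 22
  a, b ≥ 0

Feasible with a bounded optimal solution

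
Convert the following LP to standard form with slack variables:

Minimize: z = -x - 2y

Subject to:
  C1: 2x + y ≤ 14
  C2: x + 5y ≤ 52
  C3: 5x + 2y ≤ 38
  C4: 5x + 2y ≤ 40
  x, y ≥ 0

min z = -x - 2y

s.t.
  2x + y + s1 = 14
  x + 5y + s2 = 52
  5x + 2y + s3 = 38
  5x + 2y + s4 = 40
  x, y, s1, s2, s3, s4 ≥ 0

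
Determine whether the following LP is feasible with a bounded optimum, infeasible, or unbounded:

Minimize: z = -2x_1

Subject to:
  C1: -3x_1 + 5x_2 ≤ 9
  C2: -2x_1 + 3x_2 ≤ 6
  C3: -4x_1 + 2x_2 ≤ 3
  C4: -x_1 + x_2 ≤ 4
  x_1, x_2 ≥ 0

Unbounded (objective can decrease without bound)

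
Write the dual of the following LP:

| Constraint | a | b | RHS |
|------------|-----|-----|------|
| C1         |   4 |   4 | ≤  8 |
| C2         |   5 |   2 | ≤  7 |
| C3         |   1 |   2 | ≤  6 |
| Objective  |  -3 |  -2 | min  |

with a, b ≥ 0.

Primal min cᵀx s.t. Ax ≤ b, x ≥ 0  →  Dual max −bᵀy s.t. Aᵀy ≥ −c, y ≥ 0.

Maximize: z = -8y1 - 7y2 - 6y3

Subject to:
  4y1 + 5y2 + y3 ≥ 3
  4y1 + 2y2 + 2y3 ≥ 2
  y1, y2, y3 ≥ 0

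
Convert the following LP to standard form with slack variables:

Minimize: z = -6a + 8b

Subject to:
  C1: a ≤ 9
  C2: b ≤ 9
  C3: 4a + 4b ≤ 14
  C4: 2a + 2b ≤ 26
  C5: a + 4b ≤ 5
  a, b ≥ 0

min z = -6a + 8b

s.t.
  a + s1 = 9
  b + s2 = 9
  4a + 4b + s3 = 14
  2a + 2b + s4 = 26
  a + 4b + s5 = 5
  a, b, s1, s2, s3, s4, s5 ≥ 0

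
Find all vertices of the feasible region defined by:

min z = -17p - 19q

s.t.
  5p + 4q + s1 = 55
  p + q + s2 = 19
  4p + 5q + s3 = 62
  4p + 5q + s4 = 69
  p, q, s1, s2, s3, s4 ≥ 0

(0, 0), (11, 0), (3, 10), (0, 12.4)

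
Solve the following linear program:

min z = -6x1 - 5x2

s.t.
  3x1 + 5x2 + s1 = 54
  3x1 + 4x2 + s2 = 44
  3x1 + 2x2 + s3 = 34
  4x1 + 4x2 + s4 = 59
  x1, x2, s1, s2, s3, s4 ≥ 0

Evaluate the objective at each vertex of the feasible region:
  z(0, 0) = 0
  z(11.33, 0) = -68
  z(8, 5) = -73  ←
  z(1.333, 10) = -58
  z(0, 10.8) = -54
The minimum is at x1 = 8, x2 = 5.

x1 = 8, x2 = 5, z = -73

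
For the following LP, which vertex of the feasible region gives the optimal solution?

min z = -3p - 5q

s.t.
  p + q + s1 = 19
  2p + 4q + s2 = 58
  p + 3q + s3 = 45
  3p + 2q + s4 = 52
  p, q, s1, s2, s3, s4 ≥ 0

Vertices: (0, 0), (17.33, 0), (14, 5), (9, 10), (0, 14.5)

Evaluate the objective at each vertex of the feasible region:
  z(0, 0) = 0
  z(17.33, 0) = -52
  z(14, 5) = -67
  z(9, 10) = -77  ←
  z(0, 14.5) = -72.5
The minimum is at p = 9, q = 10.

(9, 10)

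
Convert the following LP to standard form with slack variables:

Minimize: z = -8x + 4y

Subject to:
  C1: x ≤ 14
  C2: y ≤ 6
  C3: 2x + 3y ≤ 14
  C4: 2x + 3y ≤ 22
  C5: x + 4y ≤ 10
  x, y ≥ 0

min z = -8x + 4y

s.t.
  x + s1 = 14
  y + s2 = 6
  2x + 3y + s3 = 14
  2x + 3y + s4 = 22
  x + 4y + s5 = 10
  x, y, s1, s2, s3, s4, s5 ≥ 0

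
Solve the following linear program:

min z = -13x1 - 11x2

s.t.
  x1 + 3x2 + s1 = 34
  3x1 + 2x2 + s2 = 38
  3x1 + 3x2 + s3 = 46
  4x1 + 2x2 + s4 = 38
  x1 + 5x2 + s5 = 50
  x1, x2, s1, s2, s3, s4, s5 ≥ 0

Evaluate the objective at each vertex of the feasible region:
  z(0, 0) = 0
  z(9.5, 0) = -123.5
  z(5, 9) = -164  ←
  z(0, 10) = -110
The minimum is at x1 = 5, x2 = 9.

x1 = 5, x2 = 9, z = -164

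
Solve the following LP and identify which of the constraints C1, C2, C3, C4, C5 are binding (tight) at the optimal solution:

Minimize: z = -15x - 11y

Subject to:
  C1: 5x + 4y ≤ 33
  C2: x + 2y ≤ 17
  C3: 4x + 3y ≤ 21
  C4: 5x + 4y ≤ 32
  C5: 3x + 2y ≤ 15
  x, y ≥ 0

At x = 3, y = 3, compute slack b - a·x for each constraint:
  C1: 33 − 27 = 6  (slack)
  C2: 17 − 9 = 8  (slack)
  C3: 21 − 21 = 0  (binding)
  C4: 32 − 27 = 5  (slack)
  C5: 15 − 15 = 0  (binding)

Optimal: x = 3, y = 3
Binding: C3, C5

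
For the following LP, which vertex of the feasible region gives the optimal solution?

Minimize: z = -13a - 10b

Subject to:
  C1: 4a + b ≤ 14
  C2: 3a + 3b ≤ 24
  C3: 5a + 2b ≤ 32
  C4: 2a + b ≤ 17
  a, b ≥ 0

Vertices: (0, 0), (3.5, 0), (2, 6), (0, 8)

Evaluate the objective at each vertex of the feasible region:
  z(0, 0) = 0
  z(3.5, 0) = -45.5
  z(2, 6) = -86  ←
  z(0, 8) = -80
The minimum is at a = 2, b = 6.

(2, 6)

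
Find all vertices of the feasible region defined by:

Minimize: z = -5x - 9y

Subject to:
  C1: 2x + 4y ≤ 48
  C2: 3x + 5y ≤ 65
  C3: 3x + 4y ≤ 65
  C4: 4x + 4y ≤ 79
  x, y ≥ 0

(0, 0), (19.75, 0), (16.88, 2.875), (10, 7), (0, 12)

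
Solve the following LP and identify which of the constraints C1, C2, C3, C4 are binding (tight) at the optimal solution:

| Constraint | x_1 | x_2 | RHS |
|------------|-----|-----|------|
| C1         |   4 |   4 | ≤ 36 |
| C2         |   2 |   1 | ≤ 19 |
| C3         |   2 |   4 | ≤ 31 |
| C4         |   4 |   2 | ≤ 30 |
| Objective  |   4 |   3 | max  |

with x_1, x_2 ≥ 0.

At x_1 = 6, x_2 = 3, compute slack b - a·x for each constraint:
  C1: 36 − 36 = 0  (binding)
  C2: 19 − 15 = 4  (slack)
  C3: 31 − 24 = 7  (slack)
  C4: 30 − 30 = 0  (binding)

Optimal: x_1 = 6, x_2 = 3
Binding: C1, C4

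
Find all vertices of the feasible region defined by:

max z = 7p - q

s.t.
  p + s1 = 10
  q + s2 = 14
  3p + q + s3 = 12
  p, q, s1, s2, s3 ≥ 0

(0, 0), (4, 0), (0, 12)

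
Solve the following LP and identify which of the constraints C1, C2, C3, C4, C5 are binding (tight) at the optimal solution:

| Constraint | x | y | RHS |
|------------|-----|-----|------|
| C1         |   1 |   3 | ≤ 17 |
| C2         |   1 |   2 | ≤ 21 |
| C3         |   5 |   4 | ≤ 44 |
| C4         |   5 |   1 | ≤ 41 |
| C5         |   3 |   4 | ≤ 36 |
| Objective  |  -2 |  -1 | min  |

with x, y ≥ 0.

At x = 8, y = 1, compute slack b - a·x for each constraint:
  C1: 17 − 11 = 6  (slack)
  C2: 21 − 10 = 11  (slack)
  C3: 44 − 44 = 0  (binding)
  C4: 41 − 41 = 0  (binding)
  C5: 36 − 28 = 8  (slack)

Optimal: x = 8, y = 1
Binding: C3, C4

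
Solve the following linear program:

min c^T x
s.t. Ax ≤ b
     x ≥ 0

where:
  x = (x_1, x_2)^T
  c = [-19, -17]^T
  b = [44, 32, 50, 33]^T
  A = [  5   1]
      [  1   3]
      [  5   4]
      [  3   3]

Evaluate the objective at each vertex of the feasible region:
  z(0, 0) = 0
  z(8.8, 0) = -167.2
  z(8.4, 2) = -193.6
  z(6, 5) = -199  ←
  z(0.5, 10.5) = -188
  z(0, 10.67) = -181.3
The minimum is at x_1 = 6, x_2 = 5.

x_1 = 6, x_2 = 5, z = -199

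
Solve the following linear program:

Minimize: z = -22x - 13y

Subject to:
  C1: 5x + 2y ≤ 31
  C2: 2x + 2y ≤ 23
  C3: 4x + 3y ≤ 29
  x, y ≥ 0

Evaluate the objective at each vertex of the feasible region:
  z(0, 0) = 0
  z(6.2, 0) = -136.4
  z(5, 3) = -149  ←
  z(0, 9.667) = -125.7
The minimum is at x = 5, y = 3.

x = 5, y = 3, z = -149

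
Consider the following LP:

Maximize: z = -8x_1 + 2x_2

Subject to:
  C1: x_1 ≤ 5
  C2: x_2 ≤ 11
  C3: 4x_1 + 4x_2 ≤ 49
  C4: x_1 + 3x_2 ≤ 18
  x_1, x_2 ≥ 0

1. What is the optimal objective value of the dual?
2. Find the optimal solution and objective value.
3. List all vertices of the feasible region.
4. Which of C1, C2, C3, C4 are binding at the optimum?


1. 12
2. x_1 = 0, x_2 = 6, z = 12
3. (0, 0), (5, 0), (5, 4.333), (0, 6)
4. C4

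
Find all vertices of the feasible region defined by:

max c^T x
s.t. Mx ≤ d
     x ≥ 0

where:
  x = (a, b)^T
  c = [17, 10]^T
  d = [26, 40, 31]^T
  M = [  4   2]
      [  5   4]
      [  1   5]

(0, 0), (6.5, 0), (4, 5), (3.619, 5.476), (0, 6.2)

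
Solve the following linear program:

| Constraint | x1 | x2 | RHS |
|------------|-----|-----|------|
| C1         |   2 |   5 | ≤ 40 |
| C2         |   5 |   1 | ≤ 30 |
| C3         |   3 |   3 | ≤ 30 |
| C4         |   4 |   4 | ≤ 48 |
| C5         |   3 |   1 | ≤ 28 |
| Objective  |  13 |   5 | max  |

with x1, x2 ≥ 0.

Evaluate the objective at each vertex of the feasible region:
  z(0, 0) = 0
  z(6, 0) = 78
  z(5, 5) = 90  ←
  z(3.333, 6.667) = 76.67
  z(0, 8) = 40
The maximum is at x1 = 5, x2 = 5.

x1 = 5, x2 = 5, z = 90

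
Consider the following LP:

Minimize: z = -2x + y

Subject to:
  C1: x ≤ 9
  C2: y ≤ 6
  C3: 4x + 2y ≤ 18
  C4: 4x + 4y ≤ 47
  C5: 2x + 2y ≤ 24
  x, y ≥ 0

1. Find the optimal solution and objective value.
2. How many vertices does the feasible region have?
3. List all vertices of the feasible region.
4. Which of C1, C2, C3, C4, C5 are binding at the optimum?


1. x = 4.5, y = 0, z = -9
2. 4
3. (0, 0), (4.5, 0), (1.5, 6), (0, 6)
4. C3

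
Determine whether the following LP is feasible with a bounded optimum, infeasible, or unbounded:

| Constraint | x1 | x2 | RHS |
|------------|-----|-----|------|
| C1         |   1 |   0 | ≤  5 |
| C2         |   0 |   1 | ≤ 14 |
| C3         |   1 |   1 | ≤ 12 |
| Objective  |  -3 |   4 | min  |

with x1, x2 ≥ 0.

Feasible with a bounded optimal solution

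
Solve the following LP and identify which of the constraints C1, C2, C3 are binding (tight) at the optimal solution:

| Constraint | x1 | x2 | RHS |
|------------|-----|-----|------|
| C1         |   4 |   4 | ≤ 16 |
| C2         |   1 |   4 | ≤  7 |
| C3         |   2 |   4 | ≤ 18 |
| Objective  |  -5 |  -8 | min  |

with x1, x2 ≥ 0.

At x1 = 3, x2 = 1, compute slack b - a·x for each constraint:
  C1: 16 − 16 = 0  (binding)
  C2: 7 − 7 = 0  (binding)
  C3: 18 − 10 = 8  (slack)

Optimal: x1 = 3, x2 = 1
Binding: C1, C2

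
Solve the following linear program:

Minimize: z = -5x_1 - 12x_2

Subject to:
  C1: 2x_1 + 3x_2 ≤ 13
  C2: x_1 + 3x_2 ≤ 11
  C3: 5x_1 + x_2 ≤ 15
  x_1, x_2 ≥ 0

Evaluate the objective at each vertex of the feasible region:
  z(0, 0) = 0
  z(3, 0) = -15
  z(2.462, 2.692) = -44.62
  z(2, 3) = -46  ←
  z(0, 3.667) = -44
The minimum is at x_1 = 2, x_2 = 3.

x_1 = 2, x_2 = 3, z = -46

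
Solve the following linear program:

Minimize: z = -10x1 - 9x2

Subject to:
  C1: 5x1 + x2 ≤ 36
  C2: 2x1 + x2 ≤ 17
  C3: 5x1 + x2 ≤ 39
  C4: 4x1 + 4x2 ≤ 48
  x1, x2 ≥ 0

Evaluate the objective at each vertex of the feasible region:
  z(0, 0) = 0
  z(7.2, 0) = -72
  z(6.333, 4.333) = -102.3
  z(5, 7) = -113  ←
  z(0, 12) = -108
The minimum is at x1 = 5, x2 = 7.

x1 = 5, x2 = 7, z = -113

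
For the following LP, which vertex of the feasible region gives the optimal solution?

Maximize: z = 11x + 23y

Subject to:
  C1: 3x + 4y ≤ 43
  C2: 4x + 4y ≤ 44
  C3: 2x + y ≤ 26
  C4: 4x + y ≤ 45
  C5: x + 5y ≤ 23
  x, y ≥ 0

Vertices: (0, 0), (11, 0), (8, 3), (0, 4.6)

Evaluate the objective at each vertex of the feasible region:
  z(0, 0) = 0
  z(11, 0) = 121
  z(8, 3) = 157  ←
  z(0, 4.6) = 105.8
The maximum is at x = 8, y = 3.

(8, 3)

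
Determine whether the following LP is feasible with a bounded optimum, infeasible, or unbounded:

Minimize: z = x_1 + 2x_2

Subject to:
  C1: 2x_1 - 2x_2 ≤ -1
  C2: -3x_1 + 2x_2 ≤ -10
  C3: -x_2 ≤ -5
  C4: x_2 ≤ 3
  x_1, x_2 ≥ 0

Infeasible (no feasible solution exists)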